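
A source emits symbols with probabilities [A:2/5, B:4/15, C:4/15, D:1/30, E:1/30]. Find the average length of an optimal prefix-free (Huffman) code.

Huffman tree construction:
Combine smallest probabilities repeatedly
Resulting codes:
  A: 0 (length 1)
  B: 111 (length 3)
  C: 10 (length 2)
  D: 1100 (length 4)
  E: 1101 (length 4)
Average length = Σ p(s) × length(s) = 2.0000 bits


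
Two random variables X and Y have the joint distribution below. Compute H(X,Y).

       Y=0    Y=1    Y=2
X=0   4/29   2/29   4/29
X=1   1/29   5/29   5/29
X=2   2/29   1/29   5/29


H(X,Y) = -Σ p(x,y) log₂ p(x,y)
  p(0,0)=4/29: -0.1379 × log₂(0.1379) = 0.3942
  p(0,1)=2/29: -0.0690 × log₂(0.0690) = 0.2661
  p(0,2)=4/29: -0.1379 × log₂(0.1379) = 0.3942
  p(1,0)=1/29: -0.0345 × log₂(0.0345) = 0.1675
  p(1,1)=5/29: -0.1724 × log₂(0.1724) = 0.4373
  p(1,2)=5/29: -0.1724 × log₂(0.1724) = 0.4373
  p(2,0)=2/29: -0.0690 × log₂(0.0690) = 0.2661
  p(2,1)=1/29: -0.0345 × log₂(0.0345) = 0.1675
  p(2,2)=5/29: -0.1724 × log₂(0.1724) = 0.4373
H(X,Y) = 2.9673 bits


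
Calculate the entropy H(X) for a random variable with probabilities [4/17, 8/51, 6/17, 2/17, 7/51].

H(X) = -Σ p(x) log₂ p(x)
  -4/17 × log₂(4/17) = 0.4912
  -8/51 × log₂(8/51) = 0.4192
  -6/17 × log₂(6/17) = 0.5303
  -2/17 × log₂(2/17) = 0.3632
  -7/51 × log₂(7/51) = 0.3932
H(X) = 2.1971 bits


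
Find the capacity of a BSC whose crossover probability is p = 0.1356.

For BSC with error probability p:
C = 1 - H(p) where H(p) is binary entropy
H(0.1356) = -0.1356 × log₂(0.1356) - 0.8644 × log₂(0.8644)
H(p) = 0.5726
C = 1 - 0.5726 = 0.4274 bits/use


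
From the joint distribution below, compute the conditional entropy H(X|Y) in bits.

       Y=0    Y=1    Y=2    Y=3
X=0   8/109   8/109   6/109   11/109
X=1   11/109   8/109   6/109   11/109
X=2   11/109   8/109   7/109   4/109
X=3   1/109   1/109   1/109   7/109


H(X|Y) = Σ_y p(y) H(X|Y=y)
  p(Y=0) = 31/109, H(X|Y=0) = 1.7249
  p(Y=1) = 25/109, H(X|Y=1) = 1.7639
  p(Y=2) = 20/109, H(X|Y=2) = 1.7884
  p(Y=3) = 33/109, H(X|Y=3) = 1.9002
H(X|Y) = 0.2844×1.7249 + 0.2294×1.7639 + 0.1835×1.7884 + 0.3028×1.9002 = 1.7986 bits


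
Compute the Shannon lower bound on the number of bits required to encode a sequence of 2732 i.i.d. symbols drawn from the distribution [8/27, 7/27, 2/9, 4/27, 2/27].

Entropy H = 2.1934 bits/symbol
Minimum bits = H × n = 2.1934 × 2732
= 5992.26 bits


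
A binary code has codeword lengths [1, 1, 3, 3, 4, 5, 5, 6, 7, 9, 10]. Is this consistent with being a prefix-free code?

Kraft inequality: Σ 2^(-l_i) ≤ 1 for prefix-free code
Calculating: 2^(-1) + 2^(-1) + 2^(-3) + 2^(-3) + 2^(-4) + 2^(-5) + 2^(-5) + 2^(-6) + 2^(-7) + 2^(-9) + 2^(-10)
= 0.5 + 0.5 + 0.125 + 0.125 + 0.0625 + 0.03125 + 0.03125 + 0.015625 + 0.0078125 + 0.001953125 + 0.0009765625
= 1.4014
Since 1.4014 > 1, prefix-free code does not exist


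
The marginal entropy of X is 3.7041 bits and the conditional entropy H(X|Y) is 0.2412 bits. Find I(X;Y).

I(X;Y) = H(X) - H(X|Y)
I(X;Y) = 3.7041 - 0.2412 = 3.4629 bits


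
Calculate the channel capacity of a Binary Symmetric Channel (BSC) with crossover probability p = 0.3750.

For BSC with error probability p:
C = 1 - H(p) where H(p) is binary entropy
H(0.3750) = -0.3750 × log₂(0.3750) - 0.6250 × log₂(0.6250)
H(p) = 0.9544
C = 1 - 0.9544 = 0.0456 bits/use


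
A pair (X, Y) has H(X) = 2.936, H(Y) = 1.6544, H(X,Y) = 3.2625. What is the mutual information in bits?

I(X;Y) = H(X) + H(Y) - H(X,Y)
I(X;Y) = 2.936 + 1.6544 - 3.2625 = 1.3279 bits


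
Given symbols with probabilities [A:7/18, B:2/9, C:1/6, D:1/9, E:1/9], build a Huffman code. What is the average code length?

Huffman tree construction:
Combine smallest probabilities repeatedly
Resulting codes:
  A: 11 (length 2)
  B: 01 (length 2)
  C: 00 (length 2)
  D: 100 (length 3)
  E: 101 (length 3)
Average length = Σ p(s) × length(s) = 2.2222 bits


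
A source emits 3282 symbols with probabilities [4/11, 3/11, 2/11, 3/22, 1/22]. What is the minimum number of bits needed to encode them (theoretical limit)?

Entropy H = 2.0838 bits/symbol
Minimum bits = H × n = 2.0838 × 3282
= 6838.92 bits


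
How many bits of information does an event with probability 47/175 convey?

Information content I(x) = -log₂(p(x))
I = -log₂(47/175) = -log₂(0.2686)
I = 1.8966 bits


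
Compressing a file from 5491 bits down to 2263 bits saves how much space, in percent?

Space savings = (1 - Compressed/Original) × 100%
= (1 - 2263/5491) × 100%
= 58.79%


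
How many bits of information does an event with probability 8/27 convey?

Information content I(x) = -log₂(p(x))
I = -log₂(8/27) = -log₂(0.2963)
I = 1.7549 bits


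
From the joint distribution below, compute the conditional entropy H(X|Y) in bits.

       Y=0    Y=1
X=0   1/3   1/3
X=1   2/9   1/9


H(X|Y) = Σ_y p(y) H(X|Y=y)
  p(Y=0) = 5/9, H(X|Y=0) = 0.9710
  p(Y=1) = 4/9, H(X|Y=1) = 0.8113
H(X|Y) = 0.5556×0.9710 + 0.4444×0.8113 = 0.9000 bits


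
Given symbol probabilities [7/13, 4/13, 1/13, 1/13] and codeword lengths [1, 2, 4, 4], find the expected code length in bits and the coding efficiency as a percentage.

Average length L = Σ p_i × l_i = 1.7692 bits
Entropy H = 1.5734 bits
Efficiency η = H/L × 100% = 88.93%


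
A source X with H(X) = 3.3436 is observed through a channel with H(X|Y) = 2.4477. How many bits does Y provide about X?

I(X;Y) = H(X) - H(X|Y)
I(X;Y) = 3.3436 - 2.4477 = 0.8959 bits


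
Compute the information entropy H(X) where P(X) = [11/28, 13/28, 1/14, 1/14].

H(X) = -Σ p(x) log₂ p(x)
  -11/28 × log₂(11/28) = 0.5295
  -13/28 × log₂(13/28) = 0.5139
  -1/14 × log₂(1/14) = 0.2720
  -1/14 × log₂(1/14) = 0.2720
H(X) = 1.5874 bits


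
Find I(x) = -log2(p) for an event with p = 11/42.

Information content I(x) = -log₂(p(x))
I = -log₂(11/42) = -log₂(0.2619)
I = 1.9329 bits


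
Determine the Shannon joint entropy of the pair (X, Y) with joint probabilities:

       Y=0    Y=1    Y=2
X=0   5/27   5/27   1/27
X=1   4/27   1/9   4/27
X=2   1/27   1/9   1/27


H(X,Y) = -Σ p(x,y) log₂ p(x,y)
  p(0,0)=5/27: -0.1852 × log₂(0.1852) = 0.4505
  p(0,1)=5/27: -0.1852 × log₂(0.1852) = 0.4505
  p(0,2)=1/27: -0.0370 × log₂(0.0370) = 0.1761
  p(1,0)=4/27: -0.1481 × log₂(0.1481) = 0.4081
  p(1,1)=1/9: -0.1111 × log₂(0.1111) = 0.3522
  p(1,2)=4/27: -0.1481 × log₂(0.1481) = 0.4081
  p(2,0)=1/27: -0.0370 × log₂(0.0370) = 0.1761
  p(2,1)=1/9: -0.1111 × log₂(0.1111) = 0.3522
  p(2,2)=1/27: -0.0370 × log₂(0.0370) = 0.1761
H(X,Y) = 2.9501 bits


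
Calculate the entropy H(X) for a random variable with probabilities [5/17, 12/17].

H(X) = -Σ p(x) log₂ p(x)
  -5/17 × log₂(5/17) = 0.5193
  -12/17 × log₂(12/17) = 0.3547
H(X) = 0.8740 bits


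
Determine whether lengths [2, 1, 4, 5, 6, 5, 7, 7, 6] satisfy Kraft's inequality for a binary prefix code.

Kraft inequality: Σ 2^(-l_i) ≤ 1 for prefix-free code
Calculating: 2^(-2) + 2^(-1) + 2^(-4) + 2^(-5) + 2^(-6) + 2^(-5) + 2^(-7) + 2^(-7) + 2^(-6)
= 0.25 + 0.5 + 0.0625 + 0.03125 + 0.015625 + 0.03125 + 0.0078125 + 0.0078125 + 0.015625
= 0.9219
Since 0.9219 ≤ 1, prefix-free code exists


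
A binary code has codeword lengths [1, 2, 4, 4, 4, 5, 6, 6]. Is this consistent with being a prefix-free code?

Kraft inequality: Σ 2^(-l_i) ≤ 1 for prefix-free code
Calculating: 2^(-1) + 2^(-2) + 2^(-4) + 2^(-4) + 2^(-4) + 2^(-5) + 2^(-6) + 2^(-6)
= 0.5 + 0.25 + 0.0625 + 0.0625 + 0.0625 + 0.03125 + 0.015625 + 0.015625
= 1.0000
Since 1.0000 ≤ 1, prefix-free code exists


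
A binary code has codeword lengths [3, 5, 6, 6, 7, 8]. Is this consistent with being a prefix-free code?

Kraft inequality: Σ 2^(-l_i) ≤ 1 for prefix-free code
Calculating: 2^(-3) + 2^(-5) + 2^(-6) + 2^(-6) + 2^(-7) + 2^(-8)
= 0.125 + 0.03125 + 0.015625 + 0.015625 + 0.0078125 + 0.00390625
= 0.1992
Since 0.1992 ≤ 1, prefix-free code exists


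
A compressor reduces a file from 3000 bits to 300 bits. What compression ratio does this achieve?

Compression ratio = Original / Compressed
= 3000 / 300 = 10.00:1


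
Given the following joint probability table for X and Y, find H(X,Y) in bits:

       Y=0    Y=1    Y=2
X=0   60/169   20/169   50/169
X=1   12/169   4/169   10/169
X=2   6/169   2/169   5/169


H(X,Y) = -Σ p(x,y) log₂ p(x,y)
  p(0,0)=60/169: -0.3550 × log₂(0.3550) = 0.5304
  p(0,1)=20/169: -0.1183 × log₂(0.1183) = 0.3644
  p(0,2)=50/169: -0.2959 × log₂(0.2959) = 0.5198
  p(1,0)=12/169: -0.0710 × log₂(0.0710) = 0.2710
  p(1,1)=4/169: -0.0237 × log₂(0.0237) = 0.1278
  p(1,2)=10/169: -0.0592 × log₂(0.0592) = 0.2414
  p(2,0)=6/169: -0.0355 × log₂(0.0355) = 0.1710
  p(2,1)=2/169: -0.0118 × log₂(0.0118) = 0.0758
  p(2,2)=5/169: -0.0296 × log₂(0.0296) = 0.1503
H(X,Y) = 2.4517 bits


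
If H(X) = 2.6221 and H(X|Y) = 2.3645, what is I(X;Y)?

I(X;Y) = H(X) - H(X|Y)
I(X;Y) = 2.6221 - 2.3645 = 0.2576 bits


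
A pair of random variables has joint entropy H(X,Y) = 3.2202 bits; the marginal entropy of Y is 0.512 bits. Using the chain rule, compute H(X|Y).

Chain rule: H(X,Y) = H(X|Y) + H(Y)
H(X|Y) = H(X,Y) - H(Y) = 3.2202 - 0.512 = 2.7082 bits


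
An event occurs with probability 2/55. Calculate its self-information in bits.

Information content I(x) = -log₂(p(x))
I = -log₂(2/55) = -log₂(0.0364)
I = 4.7814 bits


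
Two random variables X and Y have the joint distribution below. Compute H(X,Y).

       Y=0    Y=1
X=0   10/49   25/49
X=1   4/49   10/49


H(X,Y) = -Σ p(x,y) log₂ p(x,y)
  p(0,0)=10/49: -0.2041 × log₂(0.2041) = 0.4679
  p(0,1)=25/49: -0.5102 × log₂(0.5102) = 0.4953
  p(1,0)=4/49: -0.0816 × log₂(0.0816) = 0.2951
  p(1,1)=10/49: -0.2041 × log₂(0.2041) = 0.4679
H(X,Y) = 1.7262 bits


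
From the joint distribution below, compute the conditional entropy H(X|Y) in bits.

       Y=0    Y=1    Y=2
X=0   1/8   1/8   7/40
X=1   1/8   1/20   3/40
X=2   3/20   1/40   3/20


H(X|Y) = Σ_y p(y) H(X|Y=y)
  p(Y=0) = 2/5, H(X|Y=0) = 1.5794
  p(Y=1) = 1/5, H(X|Y=1) = 1.2988
  p(Y=2) = 2/5, H(X|Y=2) = 1.5052
H(X|Y) = 0.4000×1.5794 + 0.2000×1.2988 + 0.4000×1.5052 = 1.4936 bits


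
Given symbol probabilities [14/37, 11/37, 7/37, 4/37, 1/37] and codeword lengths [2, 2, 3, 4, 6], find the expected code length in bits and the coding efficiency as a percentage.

Average length L = Σ p_i × l_i = 2.5135 bits
Entropy H = 1.9930 bits
Efficiency η = H/L × 100% = 79.29%


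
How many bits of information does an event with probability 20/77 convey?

Information content I(x) = -log₂(p(x))
I = -log₂(20/77) = -log₂(0.2597)
I = 1.9449 bits


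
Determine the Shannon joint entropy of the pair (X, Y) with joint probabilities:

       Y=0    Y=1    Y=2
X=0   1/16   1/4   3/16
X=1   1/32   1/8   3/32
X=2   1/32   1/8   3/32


H(X,Y) = -Σ p(x,y) log₂ p(x,y)
  p(0,0)=1/16: -0.0625 × log₂(0.0625) = 0.2500
  p(0,1)=1/4: -0.2500 × log₂(0.2500) = 0.5000
  p(0,2)=3/16: -0.1875 × log₂(0.1875) = 0.4528
  p(1,0)=1/32: -0.0312 × log₂(0.0312) = 0.1562
  p(1,1)=1/8: -0.1250 × log₂(0.1250) = 0.3750
  p(1,2)=3/32: -0.0938 × log₂(0.0938) = 0.3202
  p(2,0)=1/32: -0.0312 × log₂(0.0312) = 0.1562
  p(2,1)=1/8: -0.1250 × log₂(0.1250) = 0.3750
  p(2,2)=3/32: -0.0938 × log₂(0.0938) = 0.3202
H(X,Y) = 2.9056 bits


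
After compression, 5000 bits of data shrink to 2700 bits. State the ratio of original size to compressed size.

Compression ratio = Original / Compressed
= 5000 / 2700 = 1.85:1


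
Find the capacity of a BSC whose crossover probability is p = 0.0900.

For BSC with error probability p:
C = 1 - H(p) where H(p) is binary entropy
H(0.0900) = -0.0900 × log₂(0.0900) - 0.9100 × log₂(0.9100)
H(p) = 0.4365
C = 1 - 0.4365 = 0.5635 bits/use


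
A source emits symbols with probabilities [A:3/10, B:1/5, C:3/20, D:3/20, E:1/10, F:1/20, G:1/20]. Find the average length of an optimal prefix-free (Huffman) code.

Huffman tree construction:
Combine smallest probabilities repeatedly
Resulting codes:
  A: 10 (length 2)
  B: 00 (length 2)
  C: 110 (length 3)
  D: 111 (length 3)
  E: 010 (length 3)
  F: 0110 (length 4)
  G: 0111 (length 4)
Average length = Σ p(s) × length(s) = 2.6000 bits


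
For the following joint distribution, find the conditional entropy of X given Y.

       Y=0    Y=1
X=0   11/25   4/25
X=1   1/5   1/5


H(X|Y) = Σ_y p(y) H(X|Y=y)
  p(Y=0) = 16/25, H(X|Y=0) = 0.8960
  p(Y=1) = 9/25, H(X|Y=1) = 0.9911
H(X|Y) = 0.6400×0.8960 + 0.3600×0.9911 = 0.9303 bits


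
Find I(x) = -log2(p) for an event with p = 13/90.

Information content I(x) = -log₂(p(x))
I = -log₂(13/90) = -log₂(0.1444)
I = 2.7914 bits


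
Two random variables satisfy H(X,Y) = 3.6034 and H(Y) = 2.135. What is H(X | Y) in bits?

Chain rule: H(X,Y) = H(X|Y) + H(Y)
H(X|Y) = H(X,Y) - H(Y) = 3.6034 - 2.135 = 1.4684 bits


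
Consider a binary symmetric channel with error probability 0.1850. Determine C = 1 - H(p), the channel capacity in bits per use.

For BSC with error probability p:
C = 1 - H(p) where H(p) is binary entropy
H(0.1850) = -0.1850 × log₂(0.1850) - 0.8150 × log₂(0.8150)
H(p) = 0.6909
C = 1 - 0.6909 = 0.3091 bits/use


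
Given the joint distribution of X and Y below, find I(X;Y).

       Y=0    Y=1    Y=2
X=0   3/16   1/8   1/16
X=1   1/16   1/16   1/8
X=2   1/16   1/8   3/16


H(X) = 1.5613, H(Y) = 1.5794, H(X,Y) = 3.0306
I(X;Y) = H(X) + H(Y) - H(X,Y) = 0.1101 bits


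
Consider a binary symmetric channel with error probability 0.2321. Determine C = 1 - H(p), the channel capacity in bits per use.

For BSC with error probability p:
C = 1 - H(p) where H(p) is binary entropy
H(0.2321) = -0.2321 × log₂(0.2321) - 0.7679 × log₂(0.7679)
H(p) = 0.7817
C = 1 - 0.7817 = 0.2183 bits/use


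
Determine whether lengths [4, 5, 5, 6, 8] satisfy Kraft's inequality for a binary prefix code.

Kraft inequality: Σ 2^(-l_i) ≤ 1 for prefix-free code
Calculating: 2^(-4) + 2^(-5) + 2^(-5) + 2^(-6) + 2^(-8)
= 0.0625 + 0.03125 + 0.03125 + 0.015625 + 0.00390625
= 0.1445
Since 0.1445 ≤ 1, prefix-free code exists


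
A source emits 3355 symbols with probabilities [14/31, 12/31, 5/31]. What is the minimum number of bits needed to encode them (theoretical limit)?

Entropy H = 1.4725 bits/symbol
Minimum bits = H × n = 1.4725 × 3355
= 4940.28 bits


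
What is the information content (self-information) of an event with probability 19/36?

Information content I(x) = -log₂(p(x))
I = -log₂(19/36) = -log₂(0.5278)
I = 0.9220 bits


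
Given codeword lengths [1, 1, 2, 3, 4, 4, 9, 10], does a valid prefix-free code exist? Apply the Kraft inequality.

Kraft inequality: Σ 2^(-l_i) ≤ 1 for prefix-free code
Calculating: 2^(-1) + 2^(-1) + 2^(-2) + 2^(-3) + 2^(-4) + 2^(-4) + 2^(-9) + 2^(-10)
= 0.5 + 0.5 + 0.25 + 0.125 + 0.0625 + 0.0625 + 0.001953125 + 0.0009765625
= 1.5029
Since 1.5029 > 1, prefix-free code does not exist


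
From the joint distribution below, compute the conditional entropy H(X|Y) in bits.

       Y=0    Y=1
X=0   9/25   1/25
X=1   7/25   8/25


H(X|Y) = Σ_y p(y) H(X|Y=y)
  p(Y=0) = 16/25, H(X|Y=0) = 0.9887
  p(Y=1) = 9/25, H(X|Y=1) = 0.5033
H(X|Y) = 0.6400×0.9887 + 0.3600×0.5033 = 0.8139 bits


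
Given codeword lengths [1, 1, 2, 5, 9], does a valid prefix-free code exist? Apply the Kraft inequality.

Kraft inequality: Σ 2^(-l_i) ≤ 1 for prefix-free code
Calculating: 2^(-1) + 2^(-1) + 2^(-2) + 2^(-5) + 2^(-9)
= 0.5 + 0.5 + 0.25 + 0.03125 + 0.001953125
= 1.2832
Since 1.2832 > 1, prefix-free code does not exist


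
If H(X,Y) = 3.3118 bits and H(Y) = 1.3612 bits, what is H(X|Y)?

Chain rule: H(X,Y) = H(X|Y) + H(Y)
H(X|Y) = H(X,Y) - H(Y) = 3.3118 - 1.3612 = 1.9506 bits


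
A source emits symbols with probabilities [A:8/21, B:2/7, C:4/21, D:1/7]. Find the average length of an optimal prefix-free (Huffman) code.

Huffman tree construction:
Combine smallest probabilities repeatedly
Resulting codes:
  A: 0 (length 1)
  B: 10 (length 2)
  C: 111 (length 3)
  D: 110 (length 3)
Average length = Σ p(s) × length(s) = 1.9524 bits


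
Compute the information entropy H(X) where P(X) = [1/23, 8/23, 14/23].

H(X) = -Σ p(x) log₂ p(x)
  -1/23 × log₂(1/23) = 0.1967
  -8/23 × log₂(8/23) = 0.5299
  -14/23 × log₂(14/23) = 0.4360
H(X) = 1.1626 bits


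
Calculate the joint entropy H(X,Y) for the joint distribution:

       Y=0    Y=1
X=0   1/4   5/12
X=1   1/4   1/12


H(X,Y) = -Σ p(x,y) log₂ p(x,y)
  p(0,0)=1/4: -0.2500 × log₂(0.2500) = 0.5000
  p(0,1)=5/12: -0.4167 × log₂(0.4167) = 0.5263
  p(1,0)=1/4: -0.2500 × log₂(0.2500) = 0.5000
  p(1,1)=1/12: -0.0833 × log₂(0.0833) = 0.2987
H(X,Y) = 1.8250 bits


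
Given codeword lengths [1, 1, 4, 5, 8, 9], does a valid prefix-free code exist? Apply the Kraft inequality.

Kraft inequality: Σ 2^(-l_i) ≤ 1 for prefix-free code
Calculating: 2^(-1) + 2^(-1) + 2^(-4) + 2^(-5) + 2^(-8) + 2^(-9)
= 0.5 + 0.5 + 0.0625 + 0.03125 + 0.00390625 + 0.001953125
= 1.0996
Since 1.0996 > 1, prefix-free code does not exist


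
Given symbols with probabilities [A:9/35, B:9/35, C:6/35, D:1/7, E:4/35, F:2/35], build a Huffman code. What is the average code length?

Huffman tree construction:
Combine smallest probabilities repeatedly
Resulting codes:
  A: 01 (length 2)
  B: 10 (length 2)
  C: 111 (length 3)
  D: 110 (length 3)
  E: 001 (length 3)
  F: 000 (length 3)
Average length = Σ p(s) × length(s) = 2.4857 bits


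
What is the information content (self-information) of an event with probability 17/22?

Information content I(x) = -log₂(p(x))
I = -log₂(17/22) = -log₂(0.7727)
I = 0.3720 bits


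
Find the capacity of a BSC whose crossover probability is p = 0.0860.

For BSC with error probability p:
C = 1 - H(p) where H(p) is binary entropy
H(0.0860) = -0.0860 × log₂(0.0860) - 0.9140 × log₂(0.9140)
H(p) = 0.4230
C = 1 - 0.4230 = 0.5770 bits/use


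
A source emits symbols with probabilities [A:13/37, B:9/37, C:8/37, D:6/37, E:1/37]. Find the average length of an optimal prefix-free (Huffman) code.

Huffman tree construction:
Combine smallest probabilities repeatedly
Resulting codes:
  A: 11 (length 2)
  B: 10 (length 2)
  C: 01 (length 2)
  D: 001 (length 3)
  E: 000 (length 3)
Average length = Σ p(s) × length(s) = 2.1892 bits


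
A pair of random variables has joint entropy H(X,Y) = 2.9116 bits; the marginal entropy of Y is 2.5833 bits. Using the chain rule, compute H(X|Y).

Chain rule: H(X,Y) = H(X|Y) + H(Y)
H(X|Y) = H(X,Y) - H(Y) = 2.9116 - 2.5833 = 0.3283 bits


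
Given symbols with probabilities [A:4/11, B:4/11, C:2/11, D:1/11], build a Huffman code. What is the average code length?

Huffman tree construction:
Combine smallest probabilities repeatedly
Resulting codes:
  A: 11 (length 2)
  B: 0 (length 1)
  C: 101 (length 3)
  D: 100 (length 3)
Average length = Σ p(s) × length(s) = 1.9091 bits


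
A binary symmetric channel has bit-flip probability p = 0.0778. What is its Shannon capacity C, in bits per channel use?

For BSC with error probability p:
C = 1 - H(p) where H(p) is binary entropy
H(0.0778) = -0.0778 × log₂(0.0778) - 0.9222 × log₂(0.9222)
H(p) = 0.3944
C = 1 - 0.3944 = 0.6056 bits/use


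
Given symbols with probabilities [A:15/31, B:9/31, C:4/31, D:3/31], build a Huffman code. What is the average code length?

Huffman tree construction:
Combine smallest probabilities repeatedly
Resulting codes:
  A: 0 (length 1)
  B: 11 (length 2)
  C: 101 (length 3)
  D: 100 (length 3)
Average length = Σ p(s) × length(s) = 1.7419 bits


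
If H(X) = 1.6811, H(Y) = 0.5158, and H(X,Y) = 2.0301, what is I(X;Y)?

I(X;Y) = H(X) + H(Y) - H(X,Y)
I(X;Y) = 1.6811 + 0.5158 - 2.0301 = 0.1668 bits


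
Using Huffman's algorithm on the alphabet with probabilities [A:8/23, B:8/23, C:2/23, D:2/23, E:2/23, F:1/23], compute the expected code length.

Huffman tree construction:
Combine smallest probabilities repeatedly
Resulting codes:
  A: 11 (length 2)
  B: 0 (length 1)
  C: 1001 (length 4)
  D: 1010 (length 4)
  E: 1011 (length 4)
  F: 1000 (length 4)
Average length = Σ p(s) × length(s) = 2.2609 bits


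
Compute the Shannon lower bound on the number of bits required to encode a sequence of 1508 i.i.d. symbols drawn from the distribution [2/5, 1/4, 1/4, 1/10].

Entropy H = 1.8610 bits/symbol
Minimum bits = H × n = 1.8610 × 1508
= 2806.33 bits


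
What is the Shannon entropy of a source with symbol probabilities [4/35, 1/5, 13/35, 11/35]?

H(X) = -Σ p(x) log₂ p(x)
  -4/35 × log₂(4/35) = 0.3576
  -1/5 × log₂(1/5) = 0.4644
  -13/35 × log₂(13/35) = 0.5307
  -11/35 × log₂(11/35) = 0.5248
H(X) = 1.8775 bits


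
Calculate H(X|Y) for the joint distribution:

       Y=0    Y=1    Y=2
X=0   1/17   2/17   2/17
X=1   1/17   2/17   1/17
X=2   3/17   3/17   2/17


H(X|Y) = Σ_y p(y) H(X|Y=y)
  p(Y=0) = 5/17, H(X|Y=0) = 1.3710
  p(Y=1) = 7/17, H(X|Y=1) = 1.5567
  p(Y=2) = 5/17, H(X|Y=2) = 1.5219
H(X|Y) = 0.2941×1.3710 + 0.4118×1.5567 + 0.2941×1.5219 = 1.4918 bits


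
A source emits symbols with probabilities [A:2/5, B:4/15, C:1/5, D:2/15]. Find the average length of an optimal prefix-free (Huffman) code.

Huffman tree construction:
Combine smallest probabilities repeatedly
Resulting codes:
  A: 0 (length 1)
  B: 10 (length 2)
  C: 111 (length 3)
  D: 110 (length 3)
Average length = Σ p(s) × length(s) = 1.9333 bits


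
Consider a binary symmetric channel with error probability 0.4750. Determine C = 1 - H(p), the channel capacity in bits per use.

For BSC with error probability p:
C = 1 - H(p) where H(p) is binary entropy
H(0.4750) = -0.4750 × log₂(0.4750) - 0.5250 × log₂(0.5250)
H(p) = 0.9982
C = 1 - 0.9982 = 0.0018 bits/use


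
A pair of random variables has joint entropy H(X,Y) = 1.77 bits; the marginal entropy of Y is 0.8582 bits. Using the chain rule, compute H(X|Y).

Chain rule: H(X,Y) = H(X|Y) + H(Y)
H(X|Y) = H(X,Y) - H(Y) = 1.77 - 0.8582 = 0.9118 bits


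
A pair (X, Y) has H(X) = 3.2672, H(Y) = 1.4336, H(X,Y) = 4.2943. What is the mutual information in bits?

I(X;Y) = H(X) + H(Y) - H(X,Y)
I(X;Y) = 3.2672 + 1.4336 - 4.2943 = 0.4065 bits


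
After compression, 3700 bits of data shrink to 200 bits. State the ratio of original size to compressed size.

Compression ratio = Original / Compressed
= 3700 / 200 = 18.50:1


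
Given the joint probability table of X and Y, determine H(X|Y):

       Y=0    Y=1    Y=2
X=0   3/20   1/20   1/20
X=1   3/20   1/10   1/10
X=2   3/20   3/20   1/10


H(X|Y) = Σ_y p(y) H(X|Y=y)
  p(Y=0) = 9/20, H(X|Y=0) = 1.5850
  p(Y=1) = 3/10, H(X|Y=1) = 1.4591
  p(Y=2) = 1/4, H(X|Y=2) = 1.5219
H(X|Y) = 0.4500×1.5850 + 0.3000×1.4591 + 0.2500×1.5219 = 1.5315 bits


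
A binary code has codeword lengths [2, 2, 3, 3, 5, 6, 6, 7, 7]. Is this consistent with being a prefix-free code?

Kraft inequality: Σ 2^(-l_i) ≤ 1 for prefix-free code
Calculating: 2^(-2) + 2^(-2) + 2^(-3) + 2^(-3) + 2^(-5) + 2^(-6) + 2^(-6) + 2^(-7) + 2^(-7)
= 0.25 + 0.25 + 0.125 + 0.125 + 0.03125 + 0.015625 + 0.015625 + 0.0078125 + 0.0078125
= 0.8281
Since 0.8281 ≤ 1, prefix-free code exists


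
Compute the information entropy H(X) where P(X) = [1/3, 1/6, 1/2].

H(X) = -Σ p(x) log₂ p(x)
  -1/3 × log₂(1/3) = 0.5283
  -1/6 × log₂(1/6) = 0.4308
  -1/2 × log₂(1/2) = 0.5000
H(X) = 1.4591 bits


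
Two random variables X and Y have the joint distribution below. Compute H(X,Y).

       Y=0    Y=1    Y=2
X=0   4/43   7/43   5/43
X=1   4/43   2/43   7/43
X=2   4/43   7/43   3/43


H(X,Y) = -Σ p(x,y) log₂ p(x,y)
  p(0,0)=4/43: -0.0930 × log₂(0.0930) = 0.3187
  p(0,1)=7/43: -0.1628 × log₂(0.1628) = 0.4263
  p(0,2)=5/43: -0.1163 × log₂(0.1163) = 0.3610
  p(1,0)=4/43: -0.0930 × log₂(0.0930) = 0.3187
  p(1,1)=2/43: -0.0465 × log₂(0.0465) = 0.2059
  p(1,2)=7/43: -0.1628 × log₂(0.1628) = 0.4263
  p(2,0)=4/43: -0.0930 × log₂(0.0930) = 0.3187
  p(2,1)=7/43: -0.1628 × log₂(0.1628) = 0.4263
  p(2,2)=3/43: -0.0698 × log₂(0.0698) = 0.2680
H(X,Y) = 3.0700 bits


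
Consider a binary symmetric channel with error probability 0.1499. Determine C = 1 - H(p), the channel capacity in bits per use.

For BSC with error probability p:
C = 1 - H(p) where H(p) is binary entropy
H(0.1499) = -0.1499 × log₂(0.1499) - 0.8501 × log₂(0.8501)
H(p) = 0.6096
C = 1 - 0.6096 = 0.3904 bits/use


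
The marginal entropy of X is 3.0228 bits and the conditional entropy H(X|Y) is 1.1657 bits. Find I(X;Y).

I(X;Y) = H(X) - H(X|Y)
I(X;Y) = 3.0228 - 1.1657 = 1.8571 bits


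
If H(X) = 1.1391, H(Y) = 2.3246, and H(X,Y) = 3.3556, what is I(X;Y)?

I(X;Y) = H(X) + H(Y) - H(X,Y)
I(X;Y) = 1.1391 + 2.3246 - 3.3556 = 0.1081 bits


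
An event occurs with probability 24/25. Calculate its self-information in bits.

Information content I(x) = -log₂(p(x))
I = -log₂(24/25) = -log₂(0.9600)
I = 0.0589 bits


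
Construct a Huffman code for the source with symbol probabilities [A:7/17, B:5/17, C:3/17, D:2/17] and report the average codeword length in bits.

Huffman tree construction:
Combine smallest probabilities repeatedly
Resulting codes:
  A: 0 (length 1)
  B: 10 (length 2)
  C: 111 (length 3)
  D: 110 (length 3)
Average length = Σ p(s) × length(s) = 1.8824 bits


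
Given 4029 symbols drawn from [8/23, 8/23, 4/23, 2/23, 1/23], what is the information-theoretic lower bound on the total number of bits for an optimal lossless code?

Entropy H = 2.0018 bits/symbol
Minimum bits = H × n = 2.0018 × 4029
= 8065.34 bits


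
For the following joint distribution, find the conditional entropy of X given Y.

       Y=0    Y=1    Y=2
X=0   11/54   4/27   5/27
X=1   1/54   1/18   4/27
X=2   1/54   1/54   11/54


H(X|Y) = Σ_y p(y) H(X|Y=y)
  p(Y=0) = 13/54, H(X|Y=0) = 0.7732
  p(Y=1) = 2/9, H(X|Y=1) = 1.1887
  p(Y=2) = 29/54, H(X|Y=2) = 1.5727
H(X|Y) = 0.2407×0.7732 + 0.2222×1.1887 + 0.5370×1.5727 = 1.2949 bits


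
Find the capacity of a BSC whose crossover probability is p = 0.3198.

For BSC with error probability p:
C = 1 - H(p) where H(p) is binary entropy
H(0.3198) = -0.3198 × log₂(0.3198) - 0.6802 × log₂(0.6802)
H(p) = 0.9042
C = 1 - 0.9042 = 0.0958 bits/use


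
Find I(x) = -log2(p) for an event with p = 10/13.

Information content I(x) = -log₂(p(x))
I = -log₂(10/13) = -log₂(0.7692)
I = 0.3785 bits


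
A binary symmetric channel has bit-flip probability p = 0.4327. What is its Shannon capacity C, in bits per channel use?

For BSC with error probability p:
C = 1 - H(p) where H(p) is binary entropy
H(0.4327) = -0.4327 × log₂(0.4327) - 0.5673 × log₂(0.5673)
H(p) = 0.9869
C = 1 - 0.9869 = 0.0131 bits/use


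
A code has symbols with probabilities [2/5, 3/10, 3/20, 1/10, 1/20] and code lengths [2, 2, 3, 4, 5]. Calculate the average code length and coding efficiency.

Average length L = Σ p_i × l_i = 2.5000 bits
Entropy H = 2.0087 bits
Efficiency η = H/L × 100% = 80.35%


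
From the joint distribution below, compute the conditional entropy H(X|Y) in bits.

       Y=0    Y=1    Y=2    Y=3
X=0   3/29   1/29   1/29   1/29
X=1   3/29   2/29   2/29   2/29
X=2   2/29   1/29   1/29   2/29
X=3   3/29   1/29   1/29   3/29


H(X|Y) = Σ_y p(y) H(X|Y=y)
  p(Y=0) = 11/29, H(X|Y=0) = 1.9808
  p(Y=1) = 5/29, H(X|Y=1) = 1.9219
  p(Y=2) = 5/29, H(X|Y=2) = 1.9219
  p(Y=3) = 8/29, H(X|Y=3) = 1.9056
H(X|Y) = 0.3793×1.9808 + 0.1724×1.9219 + 0.1724×1.9219 + 0.2759×1.9056 = 1.9398 bits


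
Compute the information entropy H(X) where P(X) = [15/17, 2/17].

H(X) = -Σ p(x) log₂ p(x)
  -15/17 × log₂(15/17) = 0.1593
  -2/17 × log₂(2/17) = 0.3632
H(X) = 0.5226 bits


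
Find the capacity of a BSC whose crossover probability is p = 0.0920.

For BSC with error probability p:
C = 1 - H(p) where H(p) is binary entropy
H(0.0920) = -0.0920 × log₂(0.0920) - 0.9080 × log₂(0.9080)
H(p) = 0.4431
C = 1 - 0.4431 = 0.5569 bits/use


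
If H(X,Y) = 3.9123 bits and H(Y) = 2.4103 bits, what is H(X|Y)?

Chain rule: H(X,Y) = H(X|Y) + H(Y)
H(X|Y) = H(X,Y) - H(Y) = 3.9123 - 2.4103 = 1.502 bits


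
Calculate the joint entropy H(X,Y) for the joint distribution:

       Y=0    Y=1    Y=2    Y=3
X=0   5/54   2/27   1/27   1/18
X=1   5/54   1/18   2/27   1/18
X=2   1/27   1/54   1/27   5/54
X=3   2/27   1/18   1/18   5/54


H(X,Y) = -Σ p(x,y) log₂ p(x,y)
  p(0,0)=5/54: -0.0926 × log₂(0.0926) = 0.3179
  p(0,1)=2/27: -0.0741 × log₂(0.0741) = 0.2781
  p(0,2)=1/27: -0.0370 × log₂(0.0370) = 0.1761
  p(0,3)=1/18: -0.0556 × log₂(0.0556) = 0.2317
  p(1,0)=5/54: -0.0926 × log₂(0.0926) = 0.3179
  p(1,1)=1/18: -0.0556 × log₂(0.0556) = 0.2317
  p(1,2)=2/27: -0.0741 × log₂(0.0741) = 0.2781
  p(1,3)=1/18: -0.0556 × log₂(0.0556) = 0.2317
  p(2,0)=1/27: -0.0370 × log₂(0.0370) = 0.1761
  p(2,1)=1/54: -0.0185 × log₂(0.0185) = 0.1066
  p(2,2)=1/27: -0.0370 × log₂(0.0370) = 0.1761
  p(2,3)=5/54: -0.0926 × log₂(0.0926) = 0.3179
  p(3,0)=2/27: -0.0741 × log₂(0.0741) = 0.2781
  p(3,1)=1/18: -0.0556 × log₂(0.0556) = 0.2317
  p(3,2)=1/18: -0.0556 × log₂(0.0556) = 0.2317
  p(3,3)=5/54: -0.0926 × log₂(0.0926) = 0.3179
H(X,Y) = 3.8991 bits


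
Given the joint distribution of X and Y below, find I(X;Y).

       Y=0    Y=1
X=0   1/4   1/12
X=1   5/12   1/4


H(X) = 0.9183, H(Y) = 0.9183, H(X,Y) = 1.8250
I(X;Y) = H(X) + H(Y) - H(X,Y) = 0.0116 bits


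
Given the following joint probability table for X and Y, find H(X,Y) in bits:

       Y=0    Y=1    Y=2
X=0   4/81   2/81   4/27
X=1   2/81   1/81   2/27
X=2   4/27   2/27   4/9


H(X,Y) = -Σ p(x,y) log₂ p(x,y)
  p(0,0)=4/81: -0.0494 × log₂(0.0494) = 0.2143
  p(0,1)=2/81: -0.0247 × log₂(0.0247) = 0.1318
  p(0,2)=4/27: -0.1481 × log₂(0.1481) = 0.4081
  p(1,0)=2/81: -0.0247 × log₂(0.0247) = 0.1318
  p(1,1)=1/81: -0.0123 × log₂(0.0123) = 0.0783
  p(1,2)=2/27: -0.0741 × log₂(0.0741) = 0.2781
  p(2,0)=4/27: -0.1481 × log₂(0.1481) = 0.4081
  p(2,1)=2/27: -0.0741 × log₂(0.0741) = 0.2781
  p(2,2)=4/9: -0.4444 × log₂(0.4444) = 0.5200
H(X,Y) = 2.4488 bits


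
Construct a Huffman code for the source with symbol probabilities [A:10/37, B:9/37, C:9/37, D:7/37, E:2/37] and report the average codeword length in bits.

Huffman tree construction:
Combine smallest probabilities repeatedly
Resulting codes:
  A: 11 (length 2)
  B: 00 (length 2)
  C: 01 (length 2)
  D: 101 (length 3)
  E: 100 (length 3)
Average length = Σ p(s) × length(s) = 2.2432 bits


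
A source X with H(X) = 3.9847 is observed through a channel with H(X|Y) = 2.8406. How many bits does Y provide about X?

I(X;Y) = H(X) - H(X|Y)
I(X;Y) = 3.9847 - 2.8406 = 1.1441 bits


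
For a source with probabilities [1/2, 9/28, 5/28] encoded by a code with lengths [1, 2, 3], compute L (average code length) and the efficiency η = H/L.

Average length L = Σ p_i × l_i = 1.6786 bits
Entropy H = 1.4701 bits
Efficiency η = H/L × 100% = 87.58%


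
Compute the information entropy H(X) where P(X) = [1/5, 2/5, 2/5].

H(X) = -Σ p(x) log₂ p(x)
  -1/5 × log₂(1/5) = 0.4644
  -2/5 × log₂(2/5) = 0.5288
  -2/5 × log₂(2/5) = 0.5288
H(X) = 1.5219 bits


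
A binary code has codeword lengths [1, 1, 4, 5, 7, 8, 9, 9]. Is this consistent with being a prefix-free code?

Kraft inequality: Σ 2^(-l_i) ≤ 1 for prefix-free code
Calculating: 2^(-1) + 2^(-1) + 2^(-4) + 2^(-5) + 2^(-7) + 2^(-8) + 2^(-9) + 2^(-9)
= 0.5 + 0.5 + 0.0625 + 0.03125 + 0.0078125 + 0.00390625 + 0.001953125 + 0.001953125
= 1.1094
Since 1.1094 > 1, prefix-free code does not exist


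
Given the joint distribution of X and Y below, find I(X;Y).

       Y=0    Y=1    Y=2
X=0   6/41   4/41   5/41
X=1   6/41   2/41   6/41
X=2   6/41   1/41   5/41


H(X) = 1.5789, H(Y) = 1.4866, H(X,Y) = 3.0342
I(X;Y) = H(X) + H(Y) - H(X,Y) = 0.0313 bits


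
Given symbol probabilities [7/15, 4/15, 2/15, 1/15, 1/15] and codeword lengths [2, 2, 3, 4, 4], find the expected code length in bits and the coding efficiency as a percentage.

Average length L = Σ p_i × l_i = 2.4000 bits
Entropy H = 1.9301 bits
Efficiency η = H/L × 100% = 80.42%


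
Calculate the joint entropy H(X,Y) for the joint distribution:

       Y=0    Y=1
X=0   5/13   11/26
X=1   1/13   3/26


H(X,Y) = -Σ p(x,y) log₂ p(x,y)
  p(0,0)=5/13: -0.3846 × log₂(0.3846) = 0.5302
  p(0,1)=11/26: -0.4231 × log₂(0.4231) = 0.5250
  p(1,0)=1/13: -0.0769 × log₂(0.0769) = 0.2846
  p(1,1)=3/26: -0.1154 × log₂(0.1154) = 0.3595
H(X,Y) = 1.6994 bits


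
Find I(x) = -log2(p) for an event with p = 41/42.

Information content I(x) = -log₂(p(x))
I = -log₂(41/42) = -log₂(0.9762)
I = 0.0348 bits


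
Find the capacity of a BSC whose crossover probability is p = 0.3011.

For BSC with error probability p:
C = 1 - H(p) where H(p) is binary entropy
H(0.3011) = -0.3011 × log₂(0.3011) - 0.6989 × log₂(0.6989)
H(p) = 0.8826
C = 1 - 0.8826 = 0.1174 bits/use


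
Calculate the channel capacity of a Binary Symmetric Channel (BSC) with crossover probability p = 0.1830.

For BSC with error probability p:
C = 1 - H(p) where H(p) is binary entropy
H(0.1830) = -0.1830 × log₂(0.1830) - 0.8170 × log₂(0.8170)
H(p) = 0.6866
C = 1 - 0.6866 = 0.3134 bits/use


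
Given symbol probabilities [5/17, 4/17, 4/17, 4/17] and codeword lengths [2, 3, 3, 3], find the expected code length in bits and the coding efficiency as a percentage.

Average length L = Σ p_i × l_i = 2.7059 bits
Entropy H = 1.9928 bits
Efficiency η = H/L × 100% = 73.65%


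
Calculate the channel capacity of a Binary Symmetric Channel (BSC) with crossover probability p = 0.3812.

For BSC with error probability p:
C = 1 - H(p) where H(p) is binary entropy
H(0.3812) = -0.3812 × log₂(0.3812) - 0.6188 × log₂(0.6188)
H(p) = 0.9589
C = 1 - 0.9589 = 0.0411 bits/use


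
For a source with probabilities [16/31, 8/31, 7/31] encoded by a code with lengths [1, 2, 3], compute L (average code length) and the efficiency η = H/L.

Average length L = Σ p_i × l_i = 1.7097 bits
Entropy H = 1.4816 bits
Efficiency η = H/L × 100% = 86.66%


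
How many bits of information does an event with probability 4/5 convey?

Information content I(x) = -log₂(p(x))
I = -log₂(4/5) = -log₂(0.8000)
I = 0.3219 bits


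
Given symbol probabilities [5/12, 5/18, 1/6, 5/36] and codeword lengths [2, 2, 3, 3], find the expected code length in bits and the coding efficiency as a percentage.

Average length L = Σ p_i × l_i = 2.3056 bits
Entropy H = 1.8660 bits
Efficiency η = H/L × 100% = 80.93%


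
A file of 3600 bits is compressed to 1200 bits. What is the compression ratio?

Compression ratio = Original / Compressed
= 3600 / 1200 = 3.00:1


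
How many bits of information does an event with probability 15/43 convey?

Information content I(x) = -log₂(p(x))
I = -log₂(15/43) = -log₂(0.3488)
I = 1.5194 bits


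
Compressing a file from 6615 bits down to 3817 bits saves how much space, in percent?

Space savings = (1 - Compressed/Original) × 100%
= (1 - 3817/6615) × 100%
= 42.30%


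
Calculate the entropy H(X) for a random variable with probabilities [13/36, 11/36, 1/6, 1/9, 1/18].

H(X) = -Σ p(x) log₂ p(x)
  -13/36 × log₂(13/36) = 0.5306
  -11/36 × log₂(11/36) = 0.5227
  -1/6 × log₂(1/6) = 0.4308
  -1/9 × log₂(1/9) = 0.3522
  -1/18 × log₂(1/18) = 0.2317
H(X) = 2.0680 bits


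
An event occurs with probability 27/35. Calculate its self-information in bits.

Information content I(x) = -log₂(p(x))
I = -log₂(27/35) = -log₂(0.7714)
I = 0.3744 bits


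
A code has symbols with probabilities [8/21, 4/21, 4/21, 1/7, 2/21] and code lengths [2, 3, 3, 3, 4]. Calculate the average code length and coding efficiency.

Average length L = Σ p_i × l_i = 2.7143 bits
Entropy H = 2.1659 bits
Efficiency η = H/L × 100% = 79.80%


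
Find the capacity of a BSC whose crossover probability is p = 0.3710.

For BSC with error probability p:
C = 1 - H(p) where H(p) is binary entropy
H(0.3710) = -0.3710 × log₂(0.3710) - 0.6290 × log₂(0.6290)
H(p) = 0.9514
C = 1 - 0.9514 = 0.0486 bits/use


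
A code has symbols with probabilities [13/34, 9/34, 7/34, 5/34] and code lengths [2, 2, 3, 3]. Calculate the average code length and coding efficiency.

Average length L = Σ p_i × l_i = 2.3529 bits
Entropy H = 1.9140 bits
Efficiency η = H/L × 100% = 81.35%


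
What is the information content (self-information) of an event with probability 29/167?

Information content I(x) = -log₂(p(x))
I = -log₂(29/167) = -log₂(0.1737)
I = 2.5257 bits


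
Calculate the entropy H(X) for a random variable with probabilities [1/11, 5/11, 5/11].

H(X) = -Σ p(x) log₂ p(x)
  -1/11 × log₂(1/11) = 0.3145
  -5/11 × log₂(5/11) = 0.5170
  -5/11 × log₂(5/11) = 0.5170
H(X) = 1.3486 bits


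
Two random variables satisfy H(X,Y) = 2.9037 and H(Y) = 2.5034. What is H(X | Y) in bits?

Chain rule: H(X,Y) = H(X|Y) + H(Y)
H(X|Y) = H(X,Y) - H(Y) = 2.9037 - 2.5034 = 0.4003 bits


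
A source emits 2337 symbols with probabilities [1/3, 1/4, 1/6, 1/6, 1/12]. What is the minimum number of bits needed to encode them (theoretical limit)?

Entropy H = 2.1887 bits/symbol
Minimum bits = H × n = 2.1887 × 2337
= 5115.04 bits


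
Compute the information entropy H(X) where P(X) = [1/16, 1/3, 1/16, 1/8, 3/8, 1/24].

H(X) = -Σ p(x) log₂ p(x)
  -1/16 × log₂(1/16) = 0.2500
  -1/3 × log₂(1/3) = 0.5283
  -1/16 × log₂(1/16) = 0.2500
  -1/8 × log₂(1/8) = 0.3750
  -3/8 × log₂(3/8) = 0.5306
  -1/24 × log₂(1/24) = 0.1910
H(X) = 2.1250 bits


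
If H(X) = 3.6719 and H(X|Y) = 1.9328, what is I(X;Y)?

I(X;Y) = H(X) - H(X|Y)
I(X;Y) = 3.6719 - 1.9328 = 1.7391 bits


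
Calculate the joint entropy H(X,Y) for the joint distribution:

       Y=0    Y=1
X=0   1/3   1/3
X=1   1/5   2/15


H(X,Y) = -Σ p(x,y) log₂ p(x,y)
  p(0,0)=1/3: -0.3333 × log₂(0.3333) = 0.5283
  p(0,1)=1/3: -0.3333 × log₂(0.3333) = 0.5283
  p(1,0)=1/5: -0.2000 × log₂(0.2000) = 0.4644
  p(1,1)=2/15: -0.1333 × log₂(0.1333) = 0.3876
H(X,Y) = 1.9086 bits


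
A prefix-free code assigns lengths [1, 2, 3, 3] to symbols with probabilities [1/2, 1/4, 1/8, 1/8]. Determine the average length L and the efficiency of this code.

Average length L = Σ p_i × l_i = 1.7500 bits
Entropy H = 1.7500 bits
Efficiency η = H/L × 100% = 100.00%


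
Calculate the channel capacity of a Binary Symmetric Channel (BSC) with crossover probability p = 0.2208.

For BSC with error probability p:
C = 1 - H(p) where H(p) is binary entropy
H(0.2208) = -0.2208 × log₂(0.2208) - 0.7792 × log₂(0.7792)
H(p) = 0.7616
C = 1 - 0.7616 = 0.2384 bits/use


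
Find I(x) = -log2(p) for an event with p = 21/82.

Information content I(x) = -log₂(p(x))
I = -log₂(21/82) = -log₂(0.2561)
I = 1.9652 bits


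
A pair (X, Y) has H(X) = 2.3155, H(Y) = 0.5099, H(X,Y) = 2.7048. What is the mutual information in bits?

I(X;Y) = H(X) + H(Y) - H(X,Y)
I(X;Y) = 2.3155 + 0.5099 - 2.7048 = 0.1206 bits


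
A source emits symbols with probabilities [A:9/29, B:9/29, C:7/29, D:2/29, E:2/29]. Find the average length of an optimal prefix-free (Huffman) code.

Huffman tree construction:
Combine smallest probabilities repeatedly
Resulting codes:
  A: 10 (length 2)
  B: 11 (length 2)
  C: 01 (length 2)
  D: 000 (length 3)
  E: 001 (length 3)
Average length = Σ p(s) × length(s) = 2.1379 bits


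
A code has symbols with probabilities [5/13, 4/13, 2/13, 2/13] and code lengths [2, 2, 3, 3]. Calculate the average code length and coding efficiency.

Average length L = Σ p_i × l_i = 2.3077 bits
Entropy H = 1.8843 bits
Efficiency η = H/L × 100% = 81.65%
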